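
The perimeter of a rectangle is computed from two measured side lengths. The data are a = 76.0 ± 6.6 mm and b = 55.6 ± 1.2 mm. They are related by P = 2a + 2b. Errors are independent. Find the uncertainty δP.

Each term contributes (cᵢ δxᵢ)² to (δP)²:
  (2·δa)² = 174;  (2·δb)² = 5.76
δP = √(180) = 13.4 mm

13.4 mm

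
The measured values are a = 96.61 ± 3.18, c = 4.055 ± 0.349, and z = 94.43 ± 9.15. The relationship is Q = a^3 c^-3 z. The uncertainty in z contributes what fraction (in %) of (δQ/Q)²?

10.9%

(δQ/Q)² = (3·δa/a)² + (-3·δc/c)² + (1·δz/z)²
  a term: (3×0.0329)² = 0.00975
  c term: (-3×0.0861)² = 0.0667
  z term: (1×0.0969)² = 0.00939
Total = 0.0858. Share from z = 0.00939/0.0858 = 0.109.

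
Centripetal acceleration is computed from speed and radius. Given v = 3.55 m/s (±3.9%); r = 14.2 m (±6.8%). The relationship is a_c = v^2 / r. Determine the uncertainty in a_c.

Products/powers → add relative errors in quadrature, weighted by exponent:
  (2·δv/v)² = (2×0.0390)² = 0.00608;  (-1·δr/r)² = (-1×0.0680)² = 0.00462
δa_c/a_c = √(0.0107) = 0.103
a_c = 0.887 m/s^2, so δa_c = 0.103 × 0.887 = 0.0918 m/s^2.

0.0918 m/s^2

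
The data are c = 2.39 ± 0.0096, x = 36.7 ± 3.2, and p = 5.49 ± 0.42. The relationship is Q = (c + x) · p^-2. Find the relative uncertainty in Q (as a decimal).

0.174

Let u = c + x = 39.1. δu = √(δc² + δx²) = √(9.22e-05 + 10.2) = 3.20, so δu/u = 0.0819.
Q is then a monomial in u, p:
δQ/Q = √((δu/u)² + (-2·δp/p)²) = √(0.00670 + 0.0234) = 0.174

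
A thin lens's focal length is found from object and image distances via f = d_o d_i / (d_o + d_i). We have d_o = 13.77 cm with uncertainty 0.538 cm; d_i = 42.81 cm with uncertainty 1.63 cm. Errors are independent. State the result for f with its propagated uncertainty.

∂f/∂d_o = (d_i/(d_o+d_i))² = 0.572;  ∂f/∂d_i = (d_o/(d_o+d_i))² = 0.0592
δf = √((∂f/∂d_o · δd_o)² + (∂f/∂d_i · δd_i)²) = √(0.0949 + 0.00932) = 0.323 cm
f = 10.42 cm.

10.42 ± 0.323 cm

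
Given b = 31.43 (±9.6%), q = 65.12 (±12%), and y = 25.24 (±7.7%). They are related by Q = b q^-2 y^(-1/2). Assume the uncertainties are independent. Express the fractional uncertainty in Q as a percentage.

For a monomial Q ∝ b, q^-2, y^(-1/2), fractional errors add in quadrature:
  (1·δb/b)² = (1×0.0960)² = 0.00922;  (-2·δq/q)² = (-2×0.120)² = 0.0576;  (−½·δy/y)² = (-0.5×0.0770)² = 0.00148
δQ/Q = √(0.0683) = 0.261

26.1%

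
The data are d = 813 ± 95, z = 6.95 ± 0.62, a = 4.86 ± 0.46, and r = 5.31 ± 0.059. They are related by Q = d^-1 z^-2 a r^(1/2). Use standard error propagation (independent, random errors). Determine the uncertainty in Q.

6.66e-05

Each factor contributes (exponent × relative error)² to (δQ/Q)²:
  (-1·δd/d)² = (-1×0.117)² = 0.0137;  (-2·δz/z)² = (-2×0.0892)² = 0.0318;  (1·δa/a)² = (1×0.0947)² = 0.00896;  (½·δr/r)² = (0.5×0.0111)² = 3.09e-05
δQ/Q = √(0.0545) = 0.233
Q = 0.000285, so δQ = 0.233 × 0.000285 = 6.66e-05.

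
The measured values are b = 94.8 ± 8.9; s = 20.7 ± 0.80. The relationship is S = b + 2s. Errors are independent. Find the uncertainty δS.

9.04

Sums and differences: (δS)² = Σ (cᵢ δxᵢ)².
  (δb)² = 79.2;  (2·δs)² = 2.56
δS = √(81.8) = 9.04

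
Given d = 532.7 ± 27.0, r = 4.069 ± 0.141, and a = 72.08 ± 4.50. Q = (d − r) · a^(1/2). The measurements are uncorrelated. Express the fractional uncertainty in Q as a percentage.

Let u = d − r = 528.6. δu = √(δd² + δr²) = √(729 + 0.0199) = 27.0, so δu/u = 0.0511.
Q is then a monomial in u, a:
δQ/Q = √((δu/u)² + (½·δa/a)²) = √(0.00261 + 0.000974) = 0.0599

5.99%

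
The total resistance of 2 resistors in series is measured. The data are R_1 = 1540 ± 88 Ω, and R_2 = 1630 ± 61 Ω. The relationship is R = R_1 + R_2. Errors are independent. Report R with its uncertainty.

3170 ± 107 Ω

Sums and differences: (δR)² = Σ (cᵢ δxᵢ)².
  (δR_1)² = 7740;  (δR_2)² = 3720
δR = √(11500) = 107 Ω
R = 3170 Ω.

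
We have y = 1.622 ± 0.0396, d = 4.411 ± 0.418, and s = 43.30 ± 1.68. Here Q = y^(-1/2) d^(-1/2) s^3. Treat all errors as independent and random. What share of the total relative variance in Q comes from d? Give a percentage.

(δQ/Q)² = (−½·δy/y)² + (−½·δd/d)² + (3·δs/s)²
  y term: (-0.5×0.0244)² = 0.000149
  d term: (-0.5×0.0948)² = 0.00225
  s term: (3×0.0388)² = 0.0135
Total = 0.0159. Share from d = 0.00225/0.0159 = 0.141.

14.1%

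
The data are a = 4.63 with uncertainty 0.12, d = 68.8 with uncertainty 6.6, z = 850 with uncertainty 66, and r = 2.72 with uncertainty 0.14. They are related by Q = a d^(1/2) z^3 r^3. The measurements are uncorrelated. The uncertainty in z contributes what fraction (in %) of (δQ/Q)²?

(δQ/Q)² = (1·δa/a)² + (½·δd/d)² + (3·δz/z)² + (3·δr/r)²
  a term: (1×0.0259)² = 0.000672
  d term: (0.5×0.0959)² = 0.00230
  z term: (3×0.0776)² = 0.0543
  r term: (3×0.0515)² = 0.0238
Total = 0.0811. Share from z = 0.0543/0.0811 = 0.669.

66.9%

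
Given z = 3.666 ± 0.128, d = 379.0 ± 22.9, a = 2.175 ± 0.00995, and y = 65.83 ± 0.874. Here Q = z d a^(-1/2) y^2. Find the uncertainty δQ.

Relative error in a monomial: (δQ/Q)² = Σ (nᵢ · δxᵢ/xᵢ)².
  (1·δz/z)² = (1×0.0349)² = 0.00122;  (1·δd/d)² = (1×0.0604)² = 0.00365;  (−½·δa/a)² = (-0.5×0.00457)² = 5.23e-06;  (2·δy/y)² = (2×0.0133)² = 0.000705
δQ/Q = √(0.00558) = 0.0747
Q = 4.083e+06, so δQ = 0.0747 × 4.083e+06 = 3.05e+05.

3.05e+05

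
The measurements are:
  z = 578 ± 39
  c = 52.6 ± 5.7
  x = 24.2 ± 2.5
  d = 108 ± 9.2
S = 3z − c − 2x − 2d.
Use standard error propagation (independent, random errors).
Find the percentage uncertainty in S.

8.38%

Sums and differences: (δS)² = Σ (cᵢ δxᵢ)².
  (3·δz)² = 13700;  (δc)² = 32.5;  (2·δx)² = 25.0;  (2·δd)² = 339
δS = √(14100) = 119
S = 1420, so δS/S = 119/1420 = 0.0838.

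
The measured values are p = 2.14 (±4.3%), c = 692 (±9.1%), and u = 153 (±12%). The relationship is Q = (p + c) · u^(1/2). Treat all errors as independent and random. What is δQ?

934

Let w = p + c = 694. δw = √(δp² + δc²) = √(0.00847 + 3970) = 63.0, so δw/w = 0.0907.
Q is then a monomial in w, u:
δQ/Q = √((δw/w)² + (½·δu/u)²) = √(0.00823 + 0.00360) = 0.109
Q = 8590, so δQ = 0.109 × 8590 = 934.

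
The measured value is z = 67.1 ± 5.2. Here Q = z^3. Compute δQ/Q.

0.232

Q ∝ z^3, so δQ/Q = |3| · δz/z = 3 × 0.0775 = 0.232.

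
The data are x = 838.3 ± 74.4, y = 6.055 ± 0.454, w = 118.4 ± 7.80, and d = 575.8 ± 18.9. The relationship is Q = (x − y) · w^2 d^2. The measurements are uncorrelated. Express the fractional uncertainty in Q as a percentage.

17.2%

Let u = x − y = 832.2. δu = √(δx² + δy²) = √(5540 + 0.206) = 74.4, so δu/u = 0.0894.
Q is then a monomial in u, w, d:
δQ/Q = √((δu/u)² + (2·δw/w)² + (2·δd/d)²) = √(0.00799 + 0.0174 + 0.00431) = 0.172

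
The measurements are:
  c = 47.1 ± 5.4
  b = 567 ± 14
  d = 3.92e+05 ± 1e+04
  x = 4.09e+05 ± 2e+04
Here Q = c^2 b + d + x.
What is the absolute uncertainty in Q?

2.91e+05

Let p = c^2·b = 1.26e+06. δp/p = √((2·δc/c)² + (1·δb/b)²) = √(0.0526 + 0.000610) = 0.231, so δp = 2.9e+05.
Q = p + d + x: δQ = √(δp² + δd² + δx²) = √(8.42e+10 + 1e+08 + 4e+08) = 2.91e+05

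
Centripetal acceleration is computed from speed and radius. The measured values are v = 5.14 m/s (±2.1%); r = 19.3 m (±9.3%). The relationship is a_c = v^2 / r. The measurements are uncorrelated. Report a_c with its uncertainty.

Each factor contributes (exponent × relative error)² to (δa_c/a_c)²:
  (2·δv/v)² = (2×0.0210)² = 0.00176;  (-1·δr/r)² = (-1×0.0930)² = 0.00865
δa_c/a_c = √(0.0104) = 0.102
a_c = 1.37 m/s^2, so δa_c = 0.102 × 1.37 = 0.140 m/s^2.

1.37 ± 0.140 m/s^2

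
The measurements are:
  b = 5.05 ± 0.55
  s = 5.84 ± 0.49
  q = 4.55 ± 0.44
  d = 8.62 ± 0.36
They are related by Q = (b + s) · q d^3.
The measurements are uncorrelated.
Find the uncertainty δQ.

Let u = b + s = 10.9. δu = √(δb² + δs²) = √(0.303 + 0.240) = 0.737, so δu/u = 0.0676.
Q is then a monomial in u, q, d:
δQ/Q = √((δu/u)² + (1·δq/q)² + (3·δd/d)²) = √(0.00458 + 0.00935 + 0.0157) = 0.172
Q = 31700, so δQ = 0.172 × 31700 = 5460.

5460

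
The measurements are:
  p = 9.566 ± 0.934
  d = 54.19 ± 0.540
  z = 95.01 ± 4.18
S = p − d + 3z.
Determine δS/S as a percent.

5.24%

Sums and differences: (δS)² = Σ (cᵢ δxᵢ)².
  (δp)² = 0.872;  (δd)² = 0.292;  (3·δz)² = 157
δS = √(158) = 12.6
S = 240.4, so δS/S = 12.6/240.4 = 0.0524.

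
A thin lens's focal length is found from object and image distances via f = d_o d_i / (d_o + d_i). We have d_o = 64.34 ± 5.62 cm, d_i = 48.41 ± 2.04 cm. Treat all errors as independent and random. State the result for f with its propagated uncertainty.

27.62 ± 1.23 cm

∂f/∂d_o = (d_i/(d_o+d_i))² = 0.184;  ∂f/∂d_i = (d_o/(d_o+d_i))² = 0.326
δf = √((∂f/∂d_o · δd_o)² + (∂f/∂d_i · δd_i)²) = √(1.07 + 0.441) = 1.23 cm
f = 27.62 cm.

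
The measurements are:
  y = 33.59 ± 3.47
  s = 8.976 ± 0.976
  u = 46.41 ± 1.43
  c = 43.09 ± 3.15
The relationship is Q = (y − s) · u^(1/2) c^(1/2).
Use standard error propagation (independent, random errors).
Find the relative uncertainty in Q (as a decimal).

Let w = y − s = 24.61. δw = √(δy² + δs²) = √(12.0 + 0.953) = 3.60, so δw/w = 0.146.
Q is then a monomial in w, u, c:
δQ/Q = √((δw/w)² + (½·δu/u)² + (½·δc/c)²) = √(0.0214 + 0.000237 + 0.00134) = 0.152

0.152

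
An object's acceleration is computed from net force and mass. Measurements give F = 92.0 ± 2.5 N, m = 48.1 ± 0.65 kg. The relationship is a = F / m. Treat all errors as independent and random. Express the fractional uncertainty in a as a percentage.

3.03%

a is a product of powers, so relative uncertainties combine in quadrature:
  (1·δF/F)² = (1×0.0272)² = 0.000738;  (-1·δm/m)² = (-1×0.0135)² = 0.000183
δa/a = √(0.000921) = 0.0303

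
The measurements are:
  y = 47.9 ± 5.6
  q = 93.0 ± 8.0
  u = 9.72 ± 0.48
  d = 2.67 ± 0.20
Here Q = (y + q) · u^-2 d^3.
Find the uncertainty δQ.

7.24

Let w = y + q = 141. δw = √(δy² + δq²) = √(31.4 + 64.0) = 9.77, so δw/w = 0.0693.
Q is then a monomial in w, u, d:
δQ/Q = √((δw/w)² + (-2·δu/u)² + (3·δd/d)²) = √(0.00480 + 0.00975 + 0.0505) = 0.255
Q = 28.4, so δQ = 0.255 × 28.4 = 7.24.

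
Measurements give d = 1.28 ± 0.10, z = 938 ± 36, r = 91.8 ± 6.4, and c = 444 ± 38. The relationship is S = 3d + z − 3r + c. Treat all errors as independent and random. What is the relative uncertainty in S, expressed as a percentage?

5.02%

Absolute uncertainties add in quadrature for a linear combination:
  (3·δd)² = 0.0900;  (δz)² = 1300;  (3·δr)² = 369;  (δc)² = 1440
δS = √(3110) = 55.8
S = 1110, so δS/S = 55.8/1110 = 0.0502.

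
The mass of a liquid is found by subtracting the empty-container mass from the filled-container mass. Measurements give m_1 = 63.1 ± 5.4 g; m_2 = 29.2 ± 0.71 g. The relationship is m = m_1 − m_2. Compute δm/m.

0.161

m is a linear combination, so absolute uncertainties add in quadrature:
  (δm_1)² = 29.2;  (δm_2)² = 0.504
δm = √(29.7) = 5.45 g
m = 33.9 g, so δm/m = 5.45/33.9 = 0.161.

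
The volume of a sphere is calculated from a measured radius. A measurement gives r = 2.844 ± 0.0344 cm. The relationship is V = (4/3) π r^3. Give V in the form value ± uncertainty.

Since V is a product/quotient, work with relative uncertainties:
  (3·δr/r)² = (3×0.0121)² = 0.00132
δV/V = √(0.00132) = 0.0363
V = 96.36 cm^3, so δV = 0.0363 × 96.36 = 3.50 cm^3.

96.36 ± 3.50 cm^3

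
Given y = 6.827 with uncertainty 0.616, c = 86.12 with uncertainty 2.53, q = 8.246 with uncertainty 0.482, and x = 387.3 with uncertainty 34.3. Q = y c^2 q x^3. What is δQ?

Products/powers → add relative errors in quadrature, weighted by exponent:
  (1·δy/y)² = (1×0.0902)² = 0.00814;  (2·δc/c)² = (2×0.0294)² = 0.00345;  (1·δq/q)² = (1×0.0585)² = 0.00342;  (3·δx/x)² = (3×0.0886)² = 0.0706
δQ/Q = √(0.0856) = 0.293
Q = 2.426e+13, so δQ = 0.293 × 2.426e+13 = 7.1e+12.

7.1e+12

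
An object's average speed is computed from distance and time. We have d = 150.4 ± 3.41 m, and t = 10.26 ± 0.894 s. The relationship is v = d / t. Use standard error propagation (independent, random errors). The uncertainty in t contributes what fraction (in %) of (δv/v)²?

93.7%

(δv/v)² = (1·δd/d)² + (-1·δt/t)²
  d term: (1×0.0227)² = 0.000514
  t term: (-1×0.0871)² = 0.00759
Total = 0.00811. Share from t = 0.00759/0.00811 = 0.937.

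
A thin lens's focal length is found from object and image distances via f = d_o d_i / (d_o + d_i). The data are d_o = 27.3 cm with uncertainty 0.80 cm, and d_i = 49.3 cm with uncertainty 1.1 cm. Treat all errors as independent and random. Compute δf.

∂f/∂d_o = (d_i/(d_o+d_i))² = 0.414;  ∂f/∂d_i = (d_o/(d_o+d_i))² = 0.127
δf = √((∂f/∂d_o · δd_o)² + (∂f/∂d_i · δd_i)²) = √(0.110 + 0.0195) = 0.360 cm

0.360 cm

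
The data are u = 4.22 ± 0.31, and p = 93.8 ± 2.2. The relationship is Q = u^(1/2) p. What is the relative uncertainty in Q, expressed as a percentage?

Relative error in a monomial: (δQ/Q)² = Σ (nᵢ · δxᵢ/xᵢ)².
  (½·δu/u)² = (0.5×0.0735)² = 0.00135;  (1·δp/p)² = (1×0.0235)² = 0.000550
δQ/Q = √(0.00190) = 0.0436

4.36%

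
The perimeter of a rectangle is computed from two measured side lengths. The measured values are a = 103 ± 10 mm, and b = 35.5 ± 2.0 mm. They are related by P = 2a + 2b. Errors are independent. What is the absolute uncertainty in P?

Sums and differences: (δP)² = Σ (cᵢ δxᵢ)².
  (2·δa)² = 400;  (2·δb)² = 16.0
δP = √(416) = 20.4 mm

20.4 mm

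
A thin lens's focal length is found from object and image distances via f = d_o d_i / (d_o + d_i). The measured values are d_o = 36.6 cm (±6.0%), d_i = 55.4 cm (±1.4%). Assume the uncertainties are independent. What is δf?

∂f/∂d_o = (d_i/(d_o+d_i))² = 0.363;  ∂f/∂d_i = (d_o/(d_o+d_i))² = 0.158
δf = √((∂f/∂d_o · δd_o)² + (∂f/∂d_i · δd_i)²) = √(0.634 + 0.0151) = 0.806 cm

0.806 cm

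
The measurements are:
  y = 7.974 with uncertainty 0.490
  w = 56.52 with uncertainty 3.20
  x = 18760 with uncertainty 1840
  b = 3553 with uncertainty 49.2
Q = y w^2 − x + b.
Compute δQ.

3760

Let p = y·w^2 = 25470. δp/p = √((1·δy/y)² + (2·δw/w)²) = √(0.00378 + 0.0128) = 0.129, so δp = 3280.
Q = p − x + b: δQ = √(δp² + δx² + δb²) = √(1.08e+07 + 3.39e+06 + 2420) = 3760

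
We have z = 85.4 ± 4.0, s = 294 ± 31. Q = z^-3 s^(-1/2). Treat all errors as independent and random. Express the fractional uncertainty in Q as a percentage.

15.0%

Relative error in a monomial: (δQ/Q)² = Σ (nᵢ · δxᵢ/xᵢ)².
  (-3·δz/z)² = (-3×0.0468)² = 0.0197;  (−½·δs/s)² = (-0.5×0.105)² = 0.00278
δQ/Q = √(0.0225) = 0.150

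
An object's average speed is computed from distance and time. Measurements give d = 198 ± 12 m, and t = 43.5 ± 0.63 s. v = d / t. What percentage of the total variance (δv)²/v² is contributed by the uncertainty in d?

94.6%

(δv/v)² = (1·δd/d)² + (-1·δt/t)²
  d term: (1×0.0606)² = 0.00367
  t term: (-1×0.0145)² = 0.000210
Total = 0.00388. Share from d = 0.00367/0.00388 = 0.946.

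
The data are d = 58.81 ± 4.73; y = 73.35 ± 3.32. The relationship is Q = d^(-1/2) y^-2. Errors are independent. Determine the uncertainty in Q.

Relative error in a monomial: (δQ/Q)² = Σ (nᵢ · δxᵢ/xᵢ)².
  (−½·δd/d)² = (-0.5×0.0804)² = 0.00162;  (-2·δy/y)² = (-2×0.0453)² = 0.00819
δQ/Q = √(0.00981) = 0.0991
Q = 2.424e-05, so δQ = 0.0991 × 2.424e-05 = 2.4e-06.

2.4e-06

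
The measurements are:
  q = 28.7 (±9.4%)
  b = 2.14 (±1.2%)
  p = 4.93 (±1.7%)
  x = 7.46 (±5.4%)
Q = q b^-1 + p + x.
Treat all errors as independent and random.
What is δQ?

1.34

Let w = q·b^-1 = 13.4. δw/w = √((1·δq/q)² + (-1·δb/b)²) = √(0.00884 + 0.000144) = 0.0948, so δw = 1.27.
Q = w + p + x: δQ = √(δw² + δp² + δx²) = √(1.62 + 0.00702 + 0.162) = 1.34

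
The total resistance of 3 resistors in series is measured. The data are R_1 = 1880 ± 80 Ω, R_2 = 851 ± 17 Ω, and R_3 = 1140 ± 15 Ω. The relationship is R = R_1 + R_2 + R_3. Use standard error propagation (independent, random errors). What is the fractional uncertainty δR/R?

R is a linear combination, so absolute uncertainties add in quadrature:
  (δR_1)² = 6400;  (δR_2)² = 289;  (δR_3)² = 225
δR = √(6910) = 83.2 Ω
R = 3870 Ω, so δR/R = 83.2/3870 = 0.0215.

0.0215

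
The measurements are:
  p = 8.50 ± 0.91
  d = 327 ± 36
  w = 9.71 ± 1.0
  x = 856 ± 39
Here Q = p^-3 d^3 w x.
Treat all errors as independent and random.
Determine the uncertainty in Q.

Q is a product of powers, so relative uncertainties combine in quadrature:
  (-3·δp/p)² = (-3×0.107)² = 0.103;  (3·δd/d)² = (3×0.110)² = 0.109;  (1·δw/w)² = (1×0.103)² = 0.0106;  (1·δx/x)² = (1×0.0456)² = 0.00208
δQ/Q = √(0.225) = 0.474
Q = 4.73e+08, so δQ = 0.474 × 4.73e+08 = 2.24e+08.

2.24e+08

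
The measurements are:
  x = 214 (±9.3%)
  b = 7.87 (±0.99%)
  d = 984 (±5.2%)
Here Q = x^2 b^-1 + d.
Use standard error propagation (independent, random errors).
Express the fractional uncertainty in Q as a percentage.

15.9%

Let p = x^2·b^-1 = 5820. δp/p = √((2·δx/x)² + (-1·δb/b)²) = √(0.0346 + 9.8e-05) = 0.186, so δp = 1080.
Q = p + d: δQ = √(δp² + δd²) = √(1.17e+06 + 2620) = 1090
Q = 6800, so δQ/Q = 1090/6800 = 0.159.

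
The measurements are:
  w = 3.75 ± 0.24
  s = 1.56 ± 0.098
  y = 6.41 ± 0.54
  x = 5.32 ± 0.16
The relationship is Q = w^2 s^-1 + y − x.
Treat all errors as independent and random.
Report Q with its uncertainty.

10.1 ± 1.40

Let p = w^2·s^-1 = 9.01. δp/p = √((2·δw/w)² + (-1·δs/s)²) = √(0.0164 + 0.00395) = 0.143, so δp = 1.29.
Q = p + y − x: δQ = √(δp² + δy² + δx²) = √(1.65 + 0.292 + 0.0256) = 1.40
Q = 10.1.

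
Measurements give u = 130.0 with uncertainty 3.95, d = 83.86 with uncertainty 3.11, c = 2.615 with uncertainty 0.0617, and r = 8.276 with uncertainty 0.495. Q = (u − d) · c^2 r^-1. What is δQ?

5.07

Let w = u − d = 46.14. δw = √(δu² + δd²) = √(15.6 + 9.67) = 5.03, so δw/w = 0.109.
Q is then a monomial in w, c, r:
δQ/Q = √((δw/w)² + (2·δc/c)² + (-1·δr/r)²) = √(0.0119 + 0.00223 + 0.00358) = 0.133
Q = 38.12, so δQ = 0.133 × 38.12 = 5.07.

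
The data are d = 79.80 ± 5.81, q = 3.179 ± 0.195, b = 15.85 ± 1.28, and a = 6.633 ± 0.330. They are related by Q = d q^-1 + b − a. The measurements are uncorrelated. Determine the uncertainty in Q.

2.73

Let p = d·q^-1 = 25.10. δp/p = √((1·δd/d)² + (-1·δq/q)²) = √(0.00530 + 0.00376) = 0.0952, so δp = 2.39.
Q = p + b − a: δQ = √(δp² + δb² + δa²) = √(5.71 + 1.64 + 0.109) = 2.73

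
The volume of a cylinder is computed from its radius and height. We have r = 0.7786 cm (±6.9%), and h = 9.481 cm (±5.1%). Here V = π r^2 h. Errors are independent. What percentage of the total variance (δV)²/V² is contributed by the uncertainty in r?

(δV/V)² = (2·δr/r)² + (1·δh/h)²
  r term: (2×0.0690)² = 0.0190
  h term: (1×0.0510)² = 0.00260
Total = 0.0216. Share from r = 0.0190/0.0216 = 0.880.

88.0%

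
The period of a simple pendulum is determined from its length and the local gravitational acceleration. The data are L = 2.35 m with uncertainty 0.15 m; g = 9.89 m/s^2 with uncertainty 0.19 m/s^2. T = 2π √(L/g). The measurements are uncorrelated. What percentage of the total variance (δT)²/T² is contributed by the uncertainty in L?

91.7%

(δT/T)² = (½·δL/L)² + (−½·δg/g)²
  L term: (0.5×0.0638)² = 0.00102
  g term: (-0.5×0.0192)² = 9.23e-05
Total = 0.00111. Share from L = 0.00102/0.00111 = 0.917.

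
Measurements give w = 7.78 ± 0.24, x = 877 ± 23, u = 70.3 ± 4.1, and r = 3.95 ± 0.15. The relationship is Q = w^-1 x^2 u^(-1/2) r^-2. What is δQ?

76.8

Since Q is a product/quotient, work with relative uncertainties:
  (-1·δw/w)² = (-1×0.0308)² = 0.000952;  (2·δx/x)² = (2×0.0262)² = 0.00275;  (−½·δu/u)² = (-0.5×0.0583)² = 0.000850;  (-2·δr/r)² = (-2×0.0380)² = 0.00577
δQ/Q = √(0.0103) = 0.102
Q = 756, so δQ = 0.102 × 756 = 76.8.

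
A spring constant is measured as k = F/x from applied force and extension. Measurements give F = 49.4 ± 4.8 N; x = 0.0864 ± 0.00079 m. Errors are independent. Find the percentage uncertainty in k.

Relative error in a monomial: (δk/k)² = Σ (nᵢ · δxᵢ/xᵢ)².
  (1·δF/F)² = (1×0.0972)² = 0.00944;  (-1·δx/x)² = (-1×0.00914)² = 8.36e-05
δk/k = √(0.00952) = 0.0976

9.76%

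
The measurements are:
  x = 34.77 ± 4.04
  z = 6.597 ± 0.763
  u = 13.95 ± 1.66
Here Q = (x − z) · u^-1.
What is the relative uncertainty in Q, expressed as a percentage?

Let w = x − z = 28.17. δw = √(δx² + δz²) = √(16.3 + 0.582) = 4.11, so δw/w = 0.146.
Q is then a monomial in w, u:
δQ/Q = √((δw/w)² + (-1·δu/u)²) = √(0.0213 + 0.0142) = 0.188

18.8%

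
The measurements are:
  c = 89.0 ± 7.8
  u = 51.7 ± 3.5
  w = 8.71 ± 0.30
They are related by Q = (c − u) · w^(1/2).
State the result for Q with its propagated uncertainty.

110 ± 25.3

Let h = c − u = 37.3. δh = √(δc² + δu²) = √(60.8 + 12.2) = 8.55, so δh/h = 0.229.
Q is then a monomial in h, w:
δQ/Q = √((δh/h)² + (½·δw/w)²) = √(0.0525 + 0.000297) = 0.230
Q = 110, so δQ = 0.230 × 110 = 25.3.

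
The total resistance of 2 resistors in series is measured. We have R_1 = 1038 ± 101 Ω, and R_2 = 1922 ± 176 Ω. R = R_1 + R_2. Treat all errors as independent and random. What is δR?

For a sum/difference, combine absolute errors in quadrature:
  (δR_1)² = 10200;  (δR_2)² = 31000
δR = √(41200) = 203 Ω

203 Ω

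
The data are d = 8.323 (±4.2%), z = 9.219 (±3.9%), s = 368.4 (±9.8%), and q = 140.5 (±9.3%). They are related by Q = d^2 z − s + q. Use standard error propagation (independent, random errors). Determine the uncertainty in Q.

Let p = d^2·z = 638.6. δp/p = √((2·δd/d)² + (1·δz/z)²) = √(0.00706 + 0.00152) = 0.0926, so δp = 59.1.
Q = p − s + q: δQ = √(δp² + δs² + δq²) = √(3500 + 1300 + 171) = 70.5

70.5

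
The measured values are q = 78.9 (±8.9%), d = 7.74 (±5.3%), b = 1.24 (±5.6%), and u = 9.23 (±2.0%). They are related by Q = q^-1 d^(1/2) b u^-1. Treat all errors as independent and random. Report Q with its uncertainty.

Products/powers → add relative errors in quadrature, weighted by exponent:
  (-1·δq/q)² = (-1×0.0890)² = 0.00792;  (½·δd/d)² = (0.5×0.0530)² = 0.000702;  (1·δb/b)² = (1×0.0560)² = 0.00314;  (-1·δu/u)² = (-1×0.0200)² = 0.000400
δQ/Q = √(0.0122) = 0.110
Q = 0.00474, so δQ = 0.110 × 0.00474 = 0.000522.

0.00474 ± 0.000522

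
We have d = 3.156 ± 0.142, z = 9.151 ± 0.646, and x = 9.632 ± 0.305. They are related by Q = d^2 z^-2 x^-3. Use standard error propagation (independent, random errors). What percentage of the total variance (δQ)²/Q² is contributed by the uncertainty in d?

21.9%

(δQ/Q)² = (2·δd/d)² + (-2·δz/z)² + (-3·δx/x)²
  d term: (2×0.0450)² = 0.00810
  z term: (-2×0.0706)² = 0.0199
  x term: (-3×0.0317)² = 0.00902
Total = 0.0371. Share from d = 0.00810/0.0371 = 0.219.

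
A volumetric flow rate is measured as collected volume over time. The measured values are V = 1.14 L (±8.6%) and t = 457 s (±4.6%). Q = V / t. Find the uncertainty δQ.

0.000243 L/s

For a monomial Q ∝ V, t^-1, fractional errors add in quadrature:
  (1·δV/V)² = (1×0.0860)² = 0.00740;  (-1·δt/t)² = (-1×0.0460)² = 0.00212
δQ/Q = √(0.00951) = 0.0975
Q = 0.00249 L/s, so δQ = 0.0975 × 0.00249 = 0.000243 L/s.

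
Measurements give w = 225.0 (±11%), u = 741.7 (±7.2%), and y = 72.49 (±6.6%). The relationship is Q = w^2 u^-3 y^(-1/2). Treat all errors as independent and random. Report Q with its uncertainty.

(1.457 ± 0.452) × 10^-5

Relative error in a monomial: (δQ/Q)² = Σ (nᵢ · δxᵢ/xᵢ)².
  (2·δw/w)² = (2×0.110)² = 0.0484;  (-3·δu/u)² = (-3×0.0720)² = 0.0467;  (−½·δy/y)² = (-0.5×0.0660)² = 0.00109
δQ/Q = √(0.0961) = 0.310
Q = 1.457e-05, so δQ = 0.310 × 1.457e-05 = 4.52e-06.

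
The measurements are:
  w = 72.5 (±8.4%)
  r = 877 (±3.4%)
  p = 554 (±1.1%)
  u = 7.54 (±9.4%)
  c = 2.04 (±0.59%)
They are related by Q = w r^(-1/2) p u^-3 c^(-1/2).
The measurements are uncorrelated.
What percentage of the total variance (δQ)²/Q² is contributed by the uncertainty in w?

8.11%

(δQ/Q)² = (1·δw/w)² + (−½·δr/r)² + (1·δp/p)² + (-3·δu/u)² + (−½·δc/c)²
  w term: (1×0.0840)² = 0.00706
  r term: (-0.5×0.0340)² = 0.000289
  p term: (1×0.0110)² = 0.000121
  u term: (-3×0.0940)² = 0.0795
  c term: (-0.5×0.00590)² = 8.7e-06
Total = 0.0870. Share from w = 0.00706/0.0870 = 0.0811.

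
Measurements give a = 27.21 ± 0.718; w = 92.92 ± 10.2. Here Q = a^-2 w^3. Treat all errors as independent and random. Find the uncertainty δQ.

361

Each factor contributes (exponent × relative error)² to (δQ/Q)²:
  (-2·δa/a)² = (-2×0.0264)² = 0.00279;  (3·δw/w)² = (3×0.110)² = 0.108
δQ/Q = √(0.111) = 0.334
Q = 1084, so δQ = 0.334 × 1084 = 361.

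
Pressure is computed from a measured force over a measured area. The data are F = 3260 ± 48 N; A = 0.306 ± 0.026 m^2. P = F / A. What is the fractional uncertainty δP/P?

0.0862

For a monomial P ∝ F, A^-1, fractional errors add in quadrature:
  (1·δF/F)² = (1×0.0147)² = 0.000217;  (-1·δA/A)² = (-1×0.0850)² = 0.00722
δP/P = √(0.00744) = 0.0862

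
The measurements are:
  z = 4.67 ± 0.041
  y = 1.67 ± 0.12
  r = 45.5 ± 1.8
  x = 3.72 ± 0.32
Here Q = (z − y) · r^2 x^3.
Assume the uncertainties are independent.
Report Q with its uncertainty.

(3.20 ± 0.874) × 10^5

Let u = z − y = 3.00. δu = √(δz² + δy²) = √(0.00168 + 0.0144) = 0.127, so δu/u = 0.0423.
Q is then a monomial in u, r, x:
δQ/Q = √((δu/u)² + (2·δr/r)² + (3·δx/x)²) = √(0.00179 + 0.00626 + 0.0666) = 0.273
Q = 3.2e+05, so δQ = 0.273 × 3.2e+05 = 87400.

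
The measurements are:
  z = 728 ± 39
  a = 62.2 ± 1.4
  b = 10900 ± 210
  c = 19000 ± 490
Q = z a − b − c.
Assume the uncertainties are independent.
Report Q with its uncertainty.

15400 ± 2680

Let p = z·a = 45300. δp/p = √((1·δz/z)² + (1·δa/a)²) = √(0.00287 + 0.000507) = 0.0581, so δp = 2630.
Q = p − b − c: δQ = √(δp² + δb² + δc²) = √(6.92e+06 + 44100 + 2.4e+05) = 2680
Q = 15400.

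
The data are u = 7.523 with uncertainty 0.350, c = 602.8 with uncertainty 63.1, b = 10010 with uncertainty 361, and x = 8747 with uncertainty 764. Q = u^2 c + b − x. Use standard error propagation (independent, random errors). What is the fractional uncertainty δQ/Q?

Let p = u^2·c = 34120. δp/p = √((2·δu/u)² + (1·δc/c)²) = √(0.00866 + 0.0110) = 0.140, so δp = 4780.
Q = p + b − x: δQ = √(δp² + δb² + δx²) = √(2.28e+07 + 1.3e+05 + 5.84e+05) = 4850
Q = 35380, so δQ/Q = 4850/35380 = 0.137.

0.137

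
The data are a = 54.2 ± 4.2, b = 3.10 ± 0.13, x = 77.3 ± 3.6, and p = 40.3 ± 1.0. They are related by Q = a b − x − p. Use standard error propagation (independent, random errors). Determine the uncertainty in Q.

15.3

Let w = a·b = 168. δw/w = √((1·δa/a)² + (1·δb/b)²) = √(0.00600 + 0.00176) = 0.0881, so δw = 14.8.
Q = w − x − p: δQ = √(δw² + δx² + δp²) = √(219 + 13.0 + 1.00) = 15.3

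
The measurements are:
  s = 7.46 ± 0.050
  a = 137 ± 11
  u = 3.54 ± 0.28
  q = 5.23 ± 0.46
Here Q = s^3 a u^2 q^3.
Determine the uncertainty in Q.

3.25e+07

Products/powers → add relative errors in quadrature, weighted by exponent:
  (3·δs/s)² = (3×0.00670)² = 0.000404;  (1·δa/a)² = (1×0.0803)² = 0.00645;  (2·δu/u)² = (2×0.0791)² = 0.0250;  (3·δq/q)² = (3×0.0880)² = 0.0696
δQ/Q = √(0.101) = 0.319
Q = 1.02e+08, so δQ = 0.319 × 1.02e+08 = 3.25e+07.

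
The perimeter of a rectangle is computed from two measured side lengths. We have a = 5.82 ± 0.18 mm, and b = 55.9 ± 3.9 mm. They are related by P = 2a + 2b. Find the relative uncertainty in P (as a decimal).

Absolute uncertainties add in quadrature for a linear combination:
  (2·δa)² = 0.130;  (2·δb)² = 60.8
δP = √(61.0) = 7.81 mm
P = 123 mm, so δP/P = 7.81/123 = 0.0633.

0.0633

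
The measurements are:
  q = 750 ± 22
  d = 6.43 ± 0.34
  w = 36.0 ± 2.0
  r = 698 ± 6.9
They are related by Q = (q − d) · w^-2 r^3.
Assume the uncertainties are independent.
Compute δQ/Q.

Let u = q − d = 744. δu = √(δq² + δd²) = √(484 + 0.116) = 22.0, so δu/u = 0.0296.
Q is then a monomial in u, w, r:
δQ/Q = √((δu/u)² + (-2·δw/w)² + (3·δr/r)²) = √(0.000876 + 0.0123 + 0.000879) = 0.119

0.119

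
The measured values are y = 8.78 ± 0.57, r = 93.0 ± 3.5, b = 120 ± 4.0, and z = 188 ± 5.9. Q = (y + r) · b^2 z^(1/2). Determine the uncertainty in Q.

Let u = y + r = 102. δu = √(δy² + δr²) = √(0.325 + 12.2) = 3.55, so δu/u = 0.0348.
Q is then a monomial in u, b, z:
δQ/Q = √((δu/u)² + (2·δb/b)² + (½·δz/z)²) = √(0.00121 + 0.00444 + 0.000246) = 0.0768
Q = 2.01e+07, so δQ = 0.0768 × 2.01e+07 = 1.54e+06.

1.54e+06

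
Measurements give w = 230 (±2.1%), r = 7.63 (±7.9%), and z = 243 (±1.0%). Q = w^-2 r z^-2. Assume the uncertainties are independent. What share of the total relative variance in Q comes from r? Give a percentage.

(δQ/Q)² = (-2·δw/w)² + (1·δr/r)² + (-2·δz/z)²
  w term: (-2×0.0210)² = 0.00176
  r term: (1×0.0790)² = 0.00624
  z term: (-2×0.0100)² = 0.000400
Total = 0.00841. Share from r = 0.00624/0.00841 = 0.743.

74.3%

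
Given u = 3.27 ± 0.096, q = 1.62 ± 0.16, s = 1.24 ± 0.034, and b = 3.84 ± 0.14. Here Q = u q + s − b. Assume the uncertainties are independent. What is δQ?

0.565

Let p = u·q = 5.30. δp/p = √((1·δu/u)² + (1·δq/q)²) = √(0.000862 + 0.00975) = 0.103, so δp = 0.546.
Q = p + s − b: δQ = √(δp² + δs² + δb²) = √(0.298 + 0.00116 + 0.0196) = 0.565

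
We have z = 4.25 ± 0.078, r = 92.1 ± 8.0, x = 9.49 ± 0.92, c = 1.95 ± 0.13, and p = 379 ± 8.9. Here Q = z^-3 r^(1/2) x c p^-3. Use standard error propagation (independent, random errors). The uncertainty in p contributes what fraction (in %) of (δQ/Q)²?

(δQ/Q)² = (-3·δz/z)² + (½·δr/r)² + (1·δx/x)² + (1·δc/c)² + (-3·δp/p)²
  z term: (-3×0.0184)² = 0.00303
  r term: (0.5×0.0869)² = 0.00189
  x term: (1×0.0969)² = 0.00940
  c term: (1×0.0667)² = 0.00444
  p term: (-3×0.0235)² = 0.00496
Total = 0.0237. Share from p = 0.00496/0.0237 = 0.209.

20.9%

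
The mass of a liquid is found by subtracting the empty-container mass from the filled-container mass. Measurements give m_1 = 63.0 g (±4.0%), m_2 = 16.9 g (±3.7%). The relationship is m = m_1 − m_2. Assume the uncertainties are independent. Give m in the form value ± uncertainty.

46.1 ± 2.60 g

For a sum/difference, combine absolute errors in quadrature:
  (δm_1)² = 6.35;  (δm_2)² = 0.391
δm = √(6.74) = 2.60 g
m = 46.1 g.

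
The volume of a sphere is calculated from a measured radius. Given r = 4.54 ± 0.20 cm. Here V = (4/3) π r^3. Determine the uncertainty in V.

51.8 cm^3

V ∝ r^3, so δV/V = |3| · δr/r = 3 × 0.0441 = 0.132.
V = 392 cm^3, so δV = 0.132 × 392 = 51.8 cm^3.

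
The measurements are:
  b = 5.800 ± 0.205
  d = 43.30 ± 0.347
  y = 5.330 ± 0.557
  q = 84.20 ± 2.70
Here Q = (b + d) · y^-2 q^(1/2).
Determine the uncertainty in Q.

Let u = b + d = 49.10. δu = √(δb² + δd²) = √(0.0420 + 0.120) = 0.403, so δu/u = 0.00821.
Q is then a monomial in u, y, q:
δQ/Q = √((δu/u)² + (-2·δy/y)² + (½·δq/q)²) = √(6.74e-05 + 0.0437 + 0.000257) = 0.210
Q = 15.86, so δQ = 0.210 × 15.86 = 3.33.

3.33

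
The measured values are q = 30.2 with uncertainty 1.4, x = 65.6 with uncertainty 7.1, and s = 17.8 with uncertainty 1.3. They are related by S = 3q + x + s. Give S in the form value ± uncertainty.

Each term contributes (cᵢ δxᵢ)² to (δS)²:
  (3·δq)² = 17.6;  (δx)² = 50.4;  (δs)² = 1.69
δS = √(69.7) = 8.35
S = 174.

174 ± 8.35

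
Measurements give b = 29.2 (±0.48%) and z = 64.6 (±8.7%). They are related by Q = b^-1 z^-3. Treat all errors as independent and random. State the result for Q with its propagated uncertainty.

Each factor contributes (exponent × relative error)² to (δQ/Q)²:
  (-1·δb/b)² = (-1×0.00480)² = 2.3e-05;  (-3·δz/z)² = (-3×0.0870)² = 0.0681
δQ/Q = √(0.0681) = 0.261
Q = 1.27e-07, so δQ = 0.261 × 1.27e-07 = 3.32e-08.

(1.27 ± 0.332) × 10^-7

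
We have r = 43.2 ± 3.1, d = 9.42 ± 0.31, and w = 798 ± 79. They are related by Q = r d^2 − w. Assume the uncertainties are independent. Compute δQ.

382

Let p = r·d^2 = 3830. δp/p = √((1·δr/r)² + (2·δd/d)²) = √(0.00515 + 0.00433) = 0.0974, so δp = 373.
Q = p − w: δQ = √(δp² + δw²) = √(1.39e+05 + 6240) = 382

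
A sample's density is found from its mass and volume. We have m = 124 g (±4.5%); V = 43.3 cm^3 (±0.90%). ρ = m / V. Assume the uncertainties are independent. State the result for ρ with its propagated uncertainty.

ρ is a product of powers, so relative uncertainties combine in quadrature:
  (1·δm/m)² = (1×0.0450)² = 0.00202;  (-1·δV/V)² = (-1×0.00900)² = 8.1e-05
δρ/ρ = √(0.00211) = 0.0459
ρ = 2.86 g/cm^3, so δρ = 0.0459 × 2.86 = 0.131 g/cm^3.

2.86 ± 0.131 g/cm^3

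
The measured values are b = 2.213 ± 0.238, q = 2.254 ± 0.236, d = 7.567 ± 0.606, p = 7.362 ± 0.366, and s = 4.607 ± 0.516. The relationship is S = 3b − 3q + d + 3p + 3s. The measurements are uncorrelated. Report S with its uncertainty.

43.35 ± 2.23

Sums and differences: (δS)² = Σ (cᵢ δxᵢ)².
  (3·δb)² = 0.510;  (3·δq)² = 0.501;  (δd)² = 0.367;  (3·δp)² = 1.21;  (3·δs)² = 2.40
δS = √(4.98) = 2.23
S = 43.35.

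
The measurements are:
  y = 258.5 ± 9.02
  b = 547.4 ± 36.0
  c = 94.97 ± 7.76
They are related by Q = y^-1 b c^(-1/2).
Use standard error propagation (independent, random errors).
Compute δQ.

For a monomial Q ∝ y^-1, b, c^(-1/2), fractional errors add in quadrature:
  (-1·δy/y)² = (-1×0.0349)² = 0.00122;  (1·δb/b)² = (1×0.0658)² = 0.00433;  (−½·δc/c)² = (-0.5×0.0817)² = 0.00167
δQ/Q = √(0.00721) = 0.0849
Q = 0.2173, so δQ = 0.0849 × 0.2173 = 0.0185.

0.0185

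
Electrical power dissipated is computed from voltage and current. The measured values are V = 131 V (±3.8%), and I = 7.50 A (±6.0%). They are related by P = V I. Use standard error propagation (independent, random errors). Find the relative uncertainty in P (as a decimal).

Products/powers → add relative errors in quadrature, weighted by exponent:
  (1·δV/V)² = (1×0.0380)² = 0.00144;  (1·δI/I)² = (1×0.0600)² = 0.00360
δP/P = √(0.00504) = 0.0710

0.0710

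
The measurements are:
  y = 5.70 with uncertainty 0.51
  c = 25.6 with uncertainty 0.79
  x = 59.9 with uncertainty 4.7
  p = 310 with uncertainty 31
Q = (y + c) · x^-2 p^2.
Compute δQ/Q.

Let u = y + c = 31.3. δu = √(δy² + δc²) = √(0.260 + 0.624) = 0.940, so δu/u = 0.0300.
Q is then a monomial in u, x, p:
δQ/Q = √((δu/u)² + (-2·δx/x)² + (2·δp/p)²) = √(0.000903 + 0.0246 + 0.0400) = 0.256

0.256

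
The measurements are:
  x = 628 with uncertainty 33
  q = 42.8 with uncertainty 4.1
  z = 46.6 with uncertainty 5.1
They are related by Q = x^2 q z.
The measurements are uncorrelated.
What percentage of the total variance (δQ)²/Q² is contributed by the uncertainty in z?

37.2%

(δQ/Q)² = (2·δx/x)² + (1·δq/q)² + (1·δz/z)²
  x term: (2×0.0525)² = 0.0110
  q term: (1×0.0958)² = 0.00918
  z term: (1×0.109)² = 0.0120
Total = 0.0322. Share from z = 0.0120/0.0322 = 0.372.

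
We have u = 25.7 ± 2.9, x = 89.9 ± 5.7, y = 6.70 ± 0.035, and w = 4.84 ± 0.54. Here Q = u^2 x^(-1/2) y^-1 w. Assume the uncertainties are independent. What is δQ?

For a monomial Q ∝ u^2, x^(-1/2), y^-1, w, fractional errors add in quadrature:
  (2·δu/u)² = (2×0.113)² = 0.0509;  (−½·δx/x)² = (-0.5×0.0634)² = 0.00101;  (-1·δy/y)² = (-1×0.00522)² = 2.73e-05;  (1·δw/w)² = (1×0.112)² = 0.0124
δQ/Q = √(0.0644) = 0.254
Q = 50.3, so δQ = 0.254 × 50.3 = 12.8.

12.8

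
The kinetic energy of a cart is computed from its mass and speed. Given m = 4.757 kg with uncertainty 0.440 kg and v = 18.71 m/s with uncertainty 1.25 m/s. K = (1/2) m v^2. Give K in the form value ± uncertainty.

832.6 ± 135 J

K is a product of powers, so relative uncertainties combine in quadrature:
  (1·δm/m)² = (1×0.0925)² = 0.00856;  (2·δv/v)² = (2×0.0668)² = 0.0179
δK/K = √(0.0264) = 0.163
K = 832.6 J, so δK = 0.163 × 832.6 = 135 J.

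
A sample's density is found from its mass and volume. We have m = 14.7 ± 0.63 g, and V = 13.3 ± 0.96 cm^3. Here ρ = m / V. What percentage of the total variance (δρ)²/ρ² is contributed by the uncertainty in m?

(δρ/ρ)² = (1·δm/m)² + (-1·δV/V)²
  m term: (1×0.0429)² = 0.00184
  V term: (-1×0.0722)² = 0.00521
Total = 0.00705. Share from m = 0.00184/0.00705 = 0.261.

26.1%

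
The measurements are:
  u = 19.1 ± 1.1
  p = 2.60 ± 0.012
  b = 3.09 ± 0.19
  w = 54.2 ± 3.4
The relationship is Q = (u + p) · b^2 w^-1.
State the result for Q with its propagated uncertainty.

Let h = u + p = 21.7. δh = √(δu² + δp²) = √(1.21 + 0.000144) = 1.10, so δh/h = 0.0507.
Q is then a monomial in h, b, w:
δQ/Q = √((δh/h)² + (2·δb/b)² + (-1·δw/w)²) = √(0.00257 + 0.0151 + 0.00394) = 0.147
Q = 3.82, so δQ = 0.147 × 3.82 = 0.562.

3.82 ± 0.562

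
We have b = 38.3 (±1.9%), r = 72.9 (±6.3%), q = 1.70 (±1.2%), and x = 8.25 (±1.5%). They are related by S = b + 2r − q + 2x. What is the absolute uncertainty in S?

9.22

For a sum/difference, combine absolute errors in quadrature:
  (δb)² = 0.530;  (2·δr)² = 84.4;  (δq)² = 0.000416;  (2·δx)² = 0.0613
δS = √(85.0) = 9.22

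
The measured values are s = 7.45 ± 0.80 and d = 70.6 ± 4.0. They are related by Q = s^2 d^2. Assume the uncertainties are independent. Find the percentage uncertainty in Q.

Q is a product of powers, so relative uncertainties combine in quadrature:
  (2·δs/s)² = (2×0.107)² = 0.0461;  (2·δd/d)² = (2×0.0567)² = 0.0128
δQ/Q = √(0.0590) = 0.243

24.3%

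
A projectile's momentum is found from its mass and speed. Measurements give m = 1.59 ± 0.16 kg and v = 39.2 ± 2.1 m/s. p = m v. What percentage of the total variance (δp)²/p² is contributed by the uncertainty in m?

(δp/p)² = (1·δm/m)² + (1·δv/v)²
  m term: (1×0.101)² = 0.0101
  v term: (1×0.0536)² = 0.00287
Total = 0.0130. Share from m = 0.0101/0.0130 = 0.779.

77.9%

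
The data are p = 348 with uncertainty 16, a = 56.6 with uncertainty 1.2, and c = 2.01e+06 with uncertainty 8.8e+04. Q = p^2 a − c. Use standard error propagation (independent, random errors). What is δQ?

6.53e+05

Let w = p^2·a = 6.85e+06. δw/w = √((2·δp/p)² + (1·δa/a)²) = √(0.00846 + 0.000449) = 0.0944, so δw = 6.47e+05.
Q = w − c: δQ = √(δw² + δc²) = √(4.18e+11 + 7.74e+09) = 6.53e+05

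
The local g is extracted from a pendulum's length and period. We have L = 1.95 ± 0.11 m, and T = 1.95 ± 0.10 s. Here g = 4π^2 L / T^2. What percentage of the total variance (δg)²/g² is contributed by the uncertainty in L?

(δg/g)² = (1·δL/L)² + (-2·δT/T)²
  L term: (1×0.0564)² = 0.00318
  T term: (-2×0.0513)² = 0.0105
Total = 0.0137. Share from L = 0.00318/0.0137 = 0.232.

23.2%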